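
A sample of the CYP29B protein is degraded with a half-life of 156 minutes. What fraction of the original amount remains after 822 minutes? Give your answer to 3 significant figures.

n = 822/156 ≈ 5.2692 half-lives.
Fraction remaining = (1/2)^5.2692 ≈ 0.02593.

0.0259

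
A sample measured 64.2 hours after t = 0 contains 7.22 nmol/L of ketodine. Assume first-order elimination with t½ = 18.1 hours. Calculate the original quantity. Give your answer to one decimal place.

Number of half-lives elapsed: n = 64.2/18.1 ≈ 3.547.
A₀ = A × 2^n = 7.22 × 2^3.547 = 7.22 × 11.688 ≈ 84.388 nmol/L.

84.4 nmol/L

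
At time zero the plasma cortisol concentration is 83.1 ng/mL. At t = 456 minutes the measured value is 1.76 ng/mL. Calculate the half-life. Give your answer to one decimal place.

A/A₀ = 1.76/83.1 ≈ 0.021179.
n = log₂(47.216) ≈ 5.5612 half-lives elapsed in 456 minutes.
t½ = 456/5.5612 ≈ 81.997 minutes.

82.0 minutes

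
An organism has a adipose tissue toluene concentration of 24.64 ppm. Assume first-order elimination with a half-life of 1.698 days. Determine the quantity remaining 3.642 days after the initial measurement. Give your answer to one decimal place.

5.6 ppm

Number of half-lives: n = 3.642/1.698 ≈ 2.1449.
Remaining = 24.64 × (1/2)^2.1449 = 24.64 × 0.22611 ≈ 5.5715 ppm.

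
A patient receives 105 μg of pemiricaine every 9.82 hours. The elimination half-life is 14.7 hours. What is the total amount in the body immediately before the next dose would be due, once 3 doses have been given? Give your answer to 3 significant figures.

The 3 doses were given 29.46, 19.64, 9.82 hours ago.
Total = 105·(1/2)^(29.46/14.7) + 105·(1/2)^(19.64/14.7) + 105·(1/2)^(9.82/14.7)
      = 26.176 + 41.591 + 66.084 ≈ 133.85 μg.

134 μg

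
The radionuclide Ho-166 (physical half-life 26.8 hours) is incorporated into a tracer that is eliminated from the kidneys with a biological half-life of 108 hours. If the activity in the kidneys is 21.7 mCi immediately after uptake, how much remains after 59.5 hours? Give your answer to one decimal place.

1/t_eff = 1/t_phys + 1/t_biol = 1/26.8 + 1/108 = 0.046573 per hour.
t_eff = 26.8 × 108 / (26.8 + 108) ≈ 21.472 hours.
Remaining = 21.7 × (1/2)^(59.5/21.472) = 21.7 × (1/2)^2.7711 ≈ 3.1789 mCi.

3.2 mCi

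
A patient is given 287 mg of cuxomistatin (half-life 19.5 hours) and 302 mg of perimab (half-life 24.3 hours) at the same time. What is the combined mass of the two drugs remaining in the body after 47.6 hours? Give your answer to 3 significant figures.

cuxomistatin: 287 × (1/2)^(47.6/19.5) = 287 × (1/2)^2.441 ≈ 52.852 mg.
perimab: 302 × (1/2)^(47.6/24.3) = 302 × (1/2)^1.9588 ≈ 77.685 mg.
Total = 52.852 + 77.685 ≈ 130.54 mg.

131 mg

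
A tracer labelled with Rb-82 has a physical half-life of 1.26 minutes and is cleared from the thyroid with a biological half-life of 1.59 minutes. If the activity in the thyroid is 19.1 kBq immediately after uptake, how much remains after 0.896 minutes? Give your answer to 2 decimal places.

7.89 kBq

1/t_eff = 1/t_phys + 1/t_biol = 1/1.26 + 1/1.59 = 1.4226 per minute.
t_eff = 1.26 × 1.59 / (1.26 + 1.59) ≈ 0.70295 minutes.
Remaining = 19.1 × (1/2)^(0.896/0.70295) = 19.1 × (1/2)^1.2746 ≈ 7.8946 kBq.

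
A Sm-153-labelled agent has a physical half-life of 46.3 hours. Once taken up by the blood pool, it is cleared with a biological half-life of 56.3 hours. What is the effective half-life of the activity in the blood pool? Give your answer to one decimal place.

1/t_eff = 1/t_phys + 1/t_biol = 1/46.3 + 1/56.3 = 0.03936 per hour.
t_eff = 46.3 × 56.3 / (46.3 + 56.3) ≈ 25.406 hours.

25.4 hours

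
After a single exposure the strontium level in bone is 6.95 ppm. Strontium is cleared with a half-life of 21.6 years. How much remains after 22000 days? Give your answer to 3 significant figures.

1.00 ppm

Convert the elapsed time: 22000 days = 60.274 years.
Number of half-lives: n = 60.274/21.6 ≈ 2.7905.
Remaining = 6.95 × (1/2)^2.7905 = 6.95 × 0.14454 ≈ 1.0046 ppm.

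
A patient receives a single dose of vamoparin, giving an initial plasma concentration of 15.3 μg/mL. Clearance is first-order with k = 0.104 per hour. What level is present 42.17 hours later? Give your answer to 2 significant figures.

0.19 μg/mL

t½ = ln 2 / k = 0.69315 / 0.104 ≈ 6.6649 hours.
Number of half-lives: n = 42.17/6.6649 ≈ 6.3272.
Remaining = 15.3 × (1/2)^6.3272 = 15.3 × 0.012454 ≈ 0.19055 μg/mL.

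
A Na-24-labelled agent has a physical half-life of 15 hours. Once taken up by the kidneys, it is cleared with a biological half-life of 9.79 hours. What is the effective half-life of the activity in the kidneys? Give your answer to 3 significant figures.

5.92 hours

1/t_eff = 1/t_phys + 1/t_biol = 1/15 + 1/9.79 = 0.16881 per hour.
t_eff = 15 × 9.79 / (15 + 9.79) ≈ 5.9238 hours.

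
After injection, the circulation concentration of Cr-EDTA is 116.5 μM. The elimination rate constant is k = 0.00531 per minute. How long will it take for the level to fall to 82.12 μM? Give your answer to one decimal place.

t½ = ln 2 / k = 0.69315 / 0.00531 ≈ 130.54 minutes.
Fraction remaining = 82.12/116.5 ≈ 0.70489.
n = log₂(116.5/82.12) = ln(1.4187)/ln 2 ≈ 0.50452 half-lives.
t = n × t½ = 0.50452 × 130.54 ≈ 65.859 minutes.

65.9 minutes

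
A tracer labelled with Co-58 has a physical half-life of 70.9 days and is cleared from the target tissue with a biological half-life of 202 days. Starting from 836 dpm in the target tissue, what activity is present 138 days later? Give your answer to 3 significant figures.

135 dpm

1/t_eff = 1/t_phys + 1/t_biol = 1/70.9 + 1/202 = 0.019055 per day.
t_eff = 70.9 × 202 / (70.9 + 202) ≈ 52.48 days.
Remaining = 836 × (1/2)^(138/52.48) = 836 × (1/2)^2.6296 ≈ 135.09 dpm.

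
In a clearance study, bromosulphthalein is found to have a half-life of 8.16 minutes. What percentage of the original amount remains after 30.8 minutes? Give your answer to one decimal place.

7.3%

n = 30.8/8.16 ≈ 3.7745 half-lives.
Fraction remaining = (1/2)^3.7745 ≈ 0.073073, i.e. 7.3073%.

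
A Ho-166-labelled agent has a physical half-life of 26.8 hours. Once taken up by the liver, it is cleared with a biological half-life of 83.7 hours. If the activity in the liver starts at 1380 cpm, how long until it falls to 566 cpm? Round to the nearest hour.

1/t_eff = 1/t_phys + 1/t_biol = 1/26.8 + 1/83.7 = 0.049261 per hour.
t_eff = 26.8 × 83.7 / (26.8 + 83.7) ≈ 20.3 hours.
n = log₂(1380/566) ≈ 1.2858; t = 1.2858 × 20.3 ≈ 26.102 hours.

26 hours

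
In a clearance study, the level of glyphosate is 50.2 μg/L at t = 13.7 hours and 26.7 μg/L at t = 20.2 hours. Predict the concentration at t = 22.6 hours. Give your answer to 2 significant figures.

Over Δt = 20.2 − 13.7 = 6.5 hours, the level fell by a factor of 50.2/26.7 ≈ 1.8801.
n = log₂(1.8801) ≈ 0.91085 half-lives, so t½ = 6.5/0.91085 ≈ 7.1362 hours.
From t = 20.2 to t = 22.6: 26.7 × (1/2)^((22.6−20.2)/7.1362) ≈ 21.148 μg/L.

21 μg/L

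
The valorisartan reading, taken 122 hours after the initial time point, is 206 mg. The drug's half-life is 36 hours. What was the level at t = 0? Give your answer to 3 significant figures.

Number of half-lives elapsed: n = 122/36 ≈ 3.3889.
A₀ = A × 2^n = 206 × 2^3.3889 = 206 × 10.475 ≈ 2157.9 mg.

2160 mg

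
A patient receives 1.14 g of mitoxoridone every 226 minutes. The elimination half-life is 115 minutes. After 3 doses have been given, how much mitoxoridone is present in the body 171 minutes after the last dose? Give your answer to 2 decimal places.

0.54 g

The 3 doses were given 623, 397, 171 minutes ago.
Total = 1.14·(1/2)^(623/115) + 1.14·(1/2)^(397/115) + 1.14·(1/2)^(171/115)
      = 0.026675 + 0.10416 + 0.40671 ≈ 0.53755 g.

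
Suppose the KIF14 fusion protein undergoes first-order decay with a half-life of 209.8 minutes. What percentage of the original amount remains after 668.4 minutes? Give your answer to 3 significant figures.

11.0%

n = 668.4/209.8 ≈ 3.1859 half-lives.
Fraction remaining = (1/2)^3.1859 ≈ 0.10989, i.e. 10.989%.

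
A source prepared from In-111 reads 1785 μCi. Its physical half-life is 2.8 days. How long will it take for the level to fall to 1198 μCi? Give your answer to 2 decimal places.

Fraction remaining = 1198/1785 ≈ 0.67115.
n = log₂(1785/1198) = ln(1.49)/ln 2 ≈ 0.5753 half-lives.
t = n × t½ = 0.5753 × 2.8 ≈ 1.6108 days.

1.61 days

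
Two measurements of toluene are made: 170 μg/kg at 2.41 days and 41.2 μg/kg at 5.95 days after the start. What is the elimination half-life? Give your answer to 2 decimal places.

1.73 days

Over Δt = 5.95 − 2.41 = 3.54 days, the level fell by a factor of 170/41.2 ≈ 4.1262.
n = log₂(4.1262) ≈ 2.0448 half-lives, so t½ = 3.54/2.0448 ≈ 1.7312 days.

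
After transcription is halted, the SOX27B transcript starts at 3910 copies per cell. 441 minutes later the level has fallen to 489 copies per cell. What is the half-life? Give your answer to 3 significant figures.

A/A₀ = 489/3910 ≈ 0.12506.
n = log₂(7.9959) ≈ 2.9993 half-lives elapsed in 441 minutes.
t½ = 441/2.9993 ≈ 147.04 minutes.

147 minutes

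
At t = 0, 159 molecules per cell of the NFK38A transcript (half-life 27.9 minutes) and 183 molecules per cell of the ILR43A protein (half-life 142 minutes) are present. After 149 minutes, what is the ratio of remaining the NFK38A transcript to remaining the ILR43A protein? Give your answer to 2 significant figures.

0.044

NFK38A transcript: 159 × (1/2)^(149/27.9) = 159 × (1/2)^5.3405 ≈ 3.9242 molecules per cell.
ILR43A protein: 183 × (1/2)^(149/142) = 183 × (1/2)^1.0493 ≈ 88.426 molecules per cell.
Ratio ≈ 3.9242 / 88.426 ≈ 0.044378.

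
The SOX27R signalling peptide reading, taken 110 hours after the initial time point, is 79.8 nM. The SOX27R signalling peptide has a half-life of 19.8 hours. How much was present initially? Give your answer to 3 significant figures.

Number of half-lives elapsed: n = 110/19.8 ≈ 5.5556.
A₀ = A × 2^n = 79.8 × 2^5.5556 = 79.8 × 47.032 ≈ 3753.1 nM.

3750 nM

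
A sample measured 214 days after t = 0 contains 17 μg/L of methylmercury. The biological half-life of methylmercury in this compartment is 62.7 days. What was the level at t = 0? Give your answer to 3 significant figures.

Number of half-lives elapsed: n = 214/62.7 ≈ 3.4131.
A₀ = A × 2^n = 17 × 2^3.4131 = 17 × 10.652 ≈ 181.09 μg/L.

181 μg/L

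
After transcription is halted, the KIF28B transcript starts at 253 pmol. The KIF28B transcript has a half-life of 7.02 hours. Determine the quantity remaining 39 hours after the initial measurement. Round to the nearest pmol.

5 pmol

Number of half-lives: n = 39/7.02 ≈ 5.5556.
Remaining = 253 × (1/2)^5.5556 = 253 × 0.021262 ≈ 5.3794 pmol.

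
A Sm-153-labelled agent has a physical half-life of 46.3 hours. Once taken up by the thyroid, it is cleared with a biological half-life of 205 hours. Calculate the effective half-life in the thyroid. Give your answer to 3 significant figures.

37.8 hours

1/t_eff = 1/t_phys + 1/t_biol = 1/46.3 + 1/205 = 0.026476 per hour.
t_eff = 46.3 × 205 / (46.3 + 205) ≈ 37.77 hours.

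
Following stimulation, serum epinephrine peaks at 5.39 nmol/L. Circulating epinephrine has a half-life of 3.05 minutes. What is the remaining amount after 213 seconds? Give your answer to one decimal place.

2.4 nmol/L

Convert the elapsed time: 213 seconds = 3.55 minutes.
Number of half-lives: n = 3.55/3.05 ≈ 1.1639.
Remaining = 5.39 × (1/2)^1.1639 = 5.39 × 0.44629 ≈ 2.4055 nmol/L.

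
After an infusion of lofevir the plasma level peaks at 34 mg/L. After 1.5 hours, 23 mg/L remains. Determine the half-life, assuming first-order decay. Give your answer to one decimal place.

2.7 hours

A/A₀ = 23/34 ≈ 0.67647.
n = log₂(1.4783) ≈ 0.5639 half-lives elapsed in 1.5 hours.
t½ = 1.5/0.5639 ≈ 2.66 hours.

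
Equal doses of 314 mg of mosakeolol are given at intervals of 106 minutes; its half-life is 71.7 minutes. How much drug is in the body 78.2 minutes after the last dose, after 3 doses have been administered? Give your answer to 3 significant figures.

219 mg

The 3 doses were given 290.2, 184.2, 78.2 minutes ago.
Total = 314·(1/2)^(290.2/71.7) + 314·(1/2)^(184.2/71.7) + 314·(1/2)^(78.2/71.7)
      = 18.99 + 52.914 + 147.44 ≈ 219.34 mg.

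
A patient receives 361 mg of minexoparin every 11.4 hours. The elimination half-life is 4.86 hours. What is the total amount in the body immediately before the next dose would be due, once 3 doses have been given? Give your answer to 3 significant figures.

The 3 doses were given 34.2, 22.8, 11.4 hours ago.
Total = 361·(1/2)^(34.2/4.86) + 361·(1/2)^(22.8/4.86) + 361·(1/2)^(11.4/4.86)
      = 2.7488 + 13.972 + 71.021 ≈ 87.742 mg.

87.7 mg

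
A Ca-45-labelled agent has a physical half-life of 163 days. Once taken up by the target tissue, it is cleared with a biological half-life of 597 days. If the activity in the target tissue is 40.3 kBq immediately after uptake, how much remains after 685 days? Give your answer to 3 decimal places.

1/t_eff = 1/t_phys + 1/t_biol = 1/163 + 1/597 = 0.00781 per day.
t_eff = 163 × 597 / (163 + 597) ≈ 128.04 days.
Remaining = 40.3 × (1/2)^(685/128.04) = 40.3 × (1/2)^5.3499 ≈ 0.98818 kBq.

0.988 kBq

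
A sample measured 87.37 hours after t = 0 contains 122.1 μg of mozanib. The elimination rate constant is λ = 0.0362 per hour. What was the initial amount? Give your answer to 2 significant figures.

t½ = ln 2 / λ = 0.69315 / 0.0362 ≈ 19.148 hours.
Number of half-lives elapsed: n = 87.37/19.148 ≈ 4.5629.
A₀ = A × 2^n = 122.1 × 2^4.5629 = 122.1 × 23.637 ≈ 2886 μg.

2900 μg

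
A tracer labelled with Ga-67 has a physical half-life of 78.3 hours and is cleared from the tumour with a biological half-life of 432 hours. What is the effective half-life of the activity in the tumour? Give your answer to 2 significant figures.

66 hours

1/t_eff = 1/t_phys + 1/t_biol = 1/78.3 + 1/432 = 0.015086 per hour.
t_eff = 78.3 × 432 / (78.3 + 432) ≈ 66.286 hours.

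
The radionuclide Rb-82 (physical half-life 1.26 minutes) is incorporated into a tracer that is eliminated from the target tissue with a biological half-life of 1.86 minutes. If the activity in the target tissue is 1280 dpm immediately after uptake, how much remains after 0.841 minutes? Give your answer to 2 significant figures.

590 dpm

1/t_eff = 1/t_phys + 1/t_biol = 1/1.26 + 1/1.86 = 1.3313 per minute.
t_eff = 1.26 × 1.86 / (1.26 + 1.86) ≈ 0.75115 minutes.
Remaining = 1280 × (1/2)^(0.841/0.75115) = 1280 × (1/2)^1.1196 ≈ 589.08 dpm.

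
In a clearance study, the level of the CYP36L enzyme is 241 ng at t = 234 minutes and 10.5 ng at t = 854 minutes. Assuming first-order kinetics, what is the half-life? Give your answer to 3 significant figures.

Over Δt = 854 − 234 = 620 minutes, the level fell by a factor of 241/10.5 ≈ 22.952.
n = log₂(22.952) ≈ 4.5206 half-lives, so t½ = 620/4.5206 ≈ 137.15 minutes.

137 minutes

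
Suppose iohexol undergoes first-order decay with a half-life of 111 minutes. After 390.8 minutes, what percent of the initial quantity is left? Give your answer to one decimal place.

8.7%

n = 390.8/111 ≈ 3.5207 half-lives.
Fraction remaining = (1/2)^3.5207 ≈ 0.087128, i.e. 8.7128%.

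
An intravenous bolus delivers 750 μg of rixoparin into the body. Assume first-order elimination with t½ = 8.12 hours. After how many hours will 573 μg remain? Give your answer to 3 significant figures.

3.15 hours

Fraction remaining = 573/750 ≈ 0.764.
n = log₂(750/573) = ln(1.3089)/ln 2 ≈ 0.38836 half-lives.
t = n × t½ = 0.38836 × 8.12 ≈ 3.1534 hours.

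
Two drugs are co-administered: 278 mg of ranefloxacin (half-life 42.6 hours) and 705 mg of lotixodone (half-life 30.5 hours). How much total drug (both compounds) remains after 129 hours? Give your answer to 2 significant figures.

ranefloxacin: 278 × (1/2)^(129/42.6) = 278 × (1/2)^3.0282 ≈ 34.078 mg.
lotixodone: 705 × (1/2)^(129/30.5) = 705 × (1/2)^4.2295 ≈ 37.582 mg.
Total = 34.078 + 37.582 ≈ 71.66 mg.

72 mg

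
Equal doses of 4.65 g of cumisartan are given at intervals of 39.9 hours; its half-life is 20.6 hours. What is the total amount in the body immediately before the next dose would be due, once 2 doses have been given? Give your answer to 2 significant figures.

1.5 g

The 2 doses were given 79.8, 39.9 hours ago.
Total = 4.65·(1/2)^(79.8/20.6) + 4.65·(1/2)^(39.9/20.6)
      = 0.3172 + 1.2145 ≈ 1.5317 g.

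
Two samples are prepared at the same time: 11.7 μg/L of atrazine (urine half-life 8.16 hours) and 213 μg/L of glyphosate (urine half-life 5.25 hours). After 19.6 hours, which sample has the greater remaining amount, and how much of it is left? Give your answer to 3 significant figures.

atrazine: 11.7 × (1/2)^2.402 ≈ 2.2137 μg/L.
glyphosate: 213 × (1/2)^3.7333 ≈ 16.015 μg/L.
Glyphosate has more remaining, at ≈ 16.015 μg/L.

glyphosate, 16.0 μg/L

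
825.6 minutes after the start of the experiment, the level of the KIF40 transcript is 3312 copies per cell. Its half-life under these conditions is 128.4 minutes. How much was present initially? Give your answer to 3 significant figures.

Number of half-lives elapsed: n = 825.6/128.4 ≈ 6.4299.
A₀ = A × 2^n = 3312 × 2^6.4299 = 3312 × 86.217 ≈ 285550 copies per cell.

286000 copies per cell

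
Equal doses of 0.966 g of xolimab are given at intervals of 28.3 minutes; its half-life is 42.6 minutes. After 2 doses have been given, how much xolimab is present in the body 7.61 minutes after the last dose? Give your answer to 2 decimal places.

The 2 doses were given 35.91, 7.61 minutes ago.
Total = 0.966·(1/2)^(35.91/42.6) + 0.966·(1/2)^(7.61/42.6)
      = 0.53854 + 0.8535 ≈ 1.392 g.

1.39 g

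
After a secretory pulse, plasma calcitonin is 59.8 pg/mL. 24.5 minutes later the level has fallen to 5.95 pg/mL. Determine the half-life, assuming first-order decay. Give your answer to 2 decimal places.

7.36 minutes

A/A₀ = 5.95/59.8 ≈ 0.099498.
n = log₂(10.05) ≈ 3.3292 half-lives elapsed in 24.5 minutes.
t½ = 24.5/3.3292 ≈ 7.3592 minutes.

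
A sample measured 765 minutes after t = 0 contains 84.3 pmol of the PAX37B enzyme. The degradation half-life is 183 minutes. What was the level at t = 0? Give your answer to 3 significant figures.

Number of half-lives elapsed: n = 765/183 ≈ 4.1803.
A₀ = A × 2^n = 84.3 × 2^4.1803 = 84.3 × 18.13 ≈ 1528.4 pmol.

1530 pmol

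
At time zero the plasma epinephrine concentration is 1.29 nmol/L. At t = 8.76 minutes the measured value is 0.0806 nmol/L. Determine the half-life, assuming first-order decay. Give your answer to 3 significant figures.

A/A₀ = 0.0806/1.29 ≈ 0.062481.
n = log₂(16.005) ≈ 4.0004 half-lives elapsed in 8.76 minutes.
t½ = 8.76/4.0004 ≈ 2.1898 minutes.

2.19 minutes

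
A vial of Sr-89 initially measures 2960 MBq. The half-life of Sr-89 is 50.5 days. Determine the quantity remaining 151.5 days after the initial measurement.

370 MBq

Elapsed time is 3 half-lives (151.5/50.5).
Each half-life halves the amount: 2960 × (1/2)^3 = 2960/8 = 370 MBq.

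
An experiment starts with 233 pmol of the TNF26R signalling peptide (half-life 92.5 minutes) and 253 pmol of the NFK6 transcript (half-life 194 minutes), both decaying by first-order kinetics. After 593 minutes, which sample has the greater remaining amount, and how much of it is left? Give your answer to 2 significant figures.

NFK6 transcript, 30 pmol

TNF26R signalling peptide: 233 × (1/2)^6.4108 ≈ 2.7385 pmol.
NFK6 transcript: 253 × (1/2)^3.0567 ≈ 30.406 pmol.
NFK6 transcript has more remaining, at ≈ 30.406 pmol.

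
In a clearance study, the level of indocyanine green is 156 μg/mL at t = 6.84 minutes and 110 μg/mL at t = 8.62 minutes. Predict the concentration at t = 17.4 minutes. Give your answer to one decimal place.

19.6 μg/mL

Over Δt = 8.62 − 6.84 = 1.78 minutes, the level fell by a factor of 156/110 ≈ 1.4182.
n = log₂(1.4182) ≈ 0.50404 half-lives, so t½ = 1.78/0.50404 ≈ 3.5314 minutes.
From t = 8.62 to t = 17.4: 110 × (1/2)^((17.4−8.62)/3.5314) ≈ 19.632 μg/mL.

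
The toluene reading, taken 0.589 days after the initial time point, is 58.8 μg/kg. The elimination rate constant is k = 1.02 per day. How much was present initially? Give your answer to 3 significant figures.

t½ = ln 2 / k = 0.69315 / 1.02 ≈ 0.67956 days.
Number of half-lives elapsed: n = 0.589/0.67956 ≈ 0.86674.
A₀ = A × 2^n = 58.8 × 2^0.86674 = 58.8 × 1.8235 ≈ 107.22 μg/kg.

107 μg/kg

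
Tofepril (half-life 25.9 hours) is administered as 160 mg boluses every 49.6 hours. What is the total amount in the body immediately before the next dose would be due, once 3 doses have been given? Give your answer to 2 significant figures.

The 3 doses were given 148.8, 99.2, 49.6 hours ago.
Total = 160·(1/2)^(148.8/25.9) + 160·(1/2)^(99.2/25.9) + 160·(1/2)^(49.6/25.9)
      = 2.983 + 11.25 + 42.426 ≈ 56.658 mg.

57 mg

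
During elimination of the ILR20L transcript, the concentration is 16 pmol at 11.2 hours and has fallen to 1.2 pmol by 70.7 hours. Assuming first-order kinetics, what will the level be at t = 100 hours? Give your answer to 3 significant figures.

0.335 pmol

Over Δt = 70.7 − 11.2 = 59.5 hours, the level fell by a factor of 16/1.2 ≈ 13.333.
n = log₂(13.333) ≈ 3.737 half-lives, so t½ = 59.5/3.737 ≈ 15.922 hours.
From t = 70.7 to t = 100: 1.2 × (1/2)^((100−70.7)/15.922) ≈ 0.33514 pmol.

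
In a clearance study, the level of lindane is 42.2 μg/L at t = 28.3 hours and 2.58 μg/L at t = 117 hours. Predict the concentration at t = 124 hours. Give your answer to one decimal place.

Over Δt = 117 − 28.3 = 88.7 hours, the level fell by a factor of 42.2/2.58 ≈ 16.357.
n = log₂(16.357) ≈ 4.0318 half-lives, so t½ = 88.7/4.0318 ≈ 22 hours.
From t = 117 to t = 124: 2.58 × (1/2)^((124−117)/22) ≈ 2.0694 μg/L.

2.1 μg/L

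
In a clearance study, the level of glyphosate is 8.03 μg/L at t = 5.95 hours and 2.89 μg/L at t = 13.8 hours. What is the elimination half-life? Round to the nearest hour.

5 hours

Over Δt = 13.8 − 5.95 = 7.85 hours, the level fell by a factor of 8.03/2.89 ≈ 2.7785.
n = log₂(2.7785) ≈ 1.4743 half-lives, so t½ = 7.85/1.4743 ≈ 5.3245 hours.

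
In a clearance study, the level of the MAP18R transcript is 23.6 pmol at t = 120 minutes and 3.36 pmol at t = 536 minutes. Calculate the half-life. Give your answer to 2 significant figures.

Over Δt = 536 − 120 = 416 minutes, the level fell by a factor of 23.6/3.36 ≈ 7.0238.
n = log₂(7.0238) ≈ 2.8123 half-lives, so t½ = 416/2.8123 ≈ 147.92 minutes.

150 minutes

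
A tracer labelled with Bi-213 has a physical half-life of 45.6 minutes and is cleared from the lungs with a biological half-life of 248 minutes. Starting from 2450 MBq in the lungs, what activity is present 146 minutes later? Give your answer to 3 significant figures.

1/t_eff = 1/t_phys + 1/t_biol = 1/45.6 + 1/248 = 0.025962 per minute.
t_eff = 45.6 × 248 / (45.6 + 248) ≈ 38.518 minutes.
Remaining = 2450 × (1/2)^(146/38.518) = 2450 × (1/2)^3.7905 ≈ 177.06 MBq.

177 MBq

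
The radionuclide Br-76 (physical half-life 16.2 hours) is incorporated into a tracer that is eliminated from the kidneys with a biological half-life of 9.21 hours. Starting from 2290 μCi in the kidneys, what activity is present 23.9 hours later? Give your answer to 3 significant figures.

1/t_eff = 1/t_phys + 1/t_biol = 1/16.2 + 1/9.21 = 0.17031 per hour.
t_eff = 16.2 × 9.21 / (16.2 + 9.21) ≈ 5.8718 hours.
Remaining = 2290 × (1/2)^(23.9/5.8718) = 2290 × (1/2)^4.0703 ≈ 136.32 μCi.

136 μCi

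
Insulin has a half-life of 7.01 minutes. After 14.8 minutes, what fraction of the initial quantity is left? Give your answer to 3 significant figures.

0.231

n = 14.8/7.01 ≈ 2.1113 half-lives.
Fraction remaining = (1/2)^2.1113 ≈ 0.23144.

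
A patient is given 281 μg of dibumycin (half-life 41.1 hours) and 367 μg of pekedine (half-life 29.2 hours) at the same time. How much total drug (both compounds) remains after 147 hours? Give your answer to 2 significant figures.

dibumycin: 281 × (1/2)^(147/41.1) = 281 × (1/2)^3.5766 ≈ 23.552 μg.
pekedine: 367 × (1/2)^(147/29.2) = 367 × (1/2)^5.0342 ≈ 11.2 μg.
Total = 23.552 + 11.2 ≈ 34.752 μg.

35 μg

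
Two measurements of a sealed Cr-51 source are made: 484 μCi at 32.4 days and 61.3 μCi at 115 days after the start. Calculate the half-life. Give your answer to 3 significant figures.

27.7 days

Over Δt = 115 − 32.4 = 82.6 days, the level fell by a factor of 484/61.3 ≈ 7.8956.
n = log₂(7.8956) ≈ 2.981 half-lives, so t½ = 82.6/2.981 ≈ 27.708 days.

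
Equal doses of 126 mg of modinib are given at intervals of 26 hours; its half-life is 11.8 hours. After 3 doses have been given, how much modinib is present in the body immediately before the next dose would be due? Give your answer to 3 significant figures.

The 3 doses were given 78, 52, 26 hours ago.
Total = 126·(1/2)^(78/11.8) + 126·(1/2)^(52/11.8) + 126·(1/2)^(26/11.8)
      = 1.2898 + 5.9402 + 27.358 ≈ 34.588 mg.

34.6 mg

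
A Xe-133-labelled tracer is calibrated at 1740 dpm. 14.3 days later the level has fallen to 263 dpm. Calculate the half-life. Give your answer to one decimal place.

A/A₀ = 263/1740 ≈ 0.15115.
n = log₂(6.616) ≈ 2.726 half-lives elapsed in 14.3 days.
t½ = 14.3/2.726 ≈ 5.2459 days.

5.2 days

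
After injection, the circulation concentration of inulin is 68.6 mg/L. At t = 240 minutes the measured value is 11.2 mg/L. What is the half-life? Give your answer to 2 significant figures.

A/A₀ = 11.2/68.6 ≈ 0.16327.
n = log₂(6.125) ≈ 2.6147 half-lives elapsed in 240 minutes.
t½ = 240/2.6147 ≈ 91.788 minutes.

92 minutes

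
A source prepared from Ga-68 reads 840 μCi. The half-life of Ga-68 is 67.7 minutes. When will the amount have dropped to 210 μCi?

210/840 = 1/4, so 2 half-lives have elapsed.
t = 2 × 67.7 = 135.4 minutes.

135.4 minutes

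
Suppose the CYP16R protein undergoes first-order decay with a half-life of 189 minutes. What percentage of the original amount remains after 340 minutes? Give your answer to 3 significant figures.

28.7%

n = 340/189 ≈ 1.7989 half-lives.
Fraction remaining = (1/2)^1.7989 ≈ 0.28739, i.e. 28.739%.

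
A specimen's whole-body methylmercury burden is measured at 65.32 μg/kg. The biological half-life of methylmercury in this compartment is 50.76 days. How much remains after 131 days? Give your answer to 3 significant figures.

10.9 μg/kg

Number of half-lives: n = 131/50.76 ≈ 2.5808.
Remaining = 65.32 × (1/2)^2.5808 = 65.32 × 0.16715 ≈ 10.918 μg/kg.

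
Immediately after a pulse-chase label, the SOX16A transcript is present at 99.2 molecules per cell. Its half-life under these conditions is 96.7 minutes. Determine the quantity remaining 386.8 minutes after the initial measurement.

6.2 molecules per cell

Elapsed time is 4 half-lives (386.8/96.7).
Each half-life halves the amount: 99.2 × (1/2)^4 = 99.2/16 = 6.2 molecules per cell.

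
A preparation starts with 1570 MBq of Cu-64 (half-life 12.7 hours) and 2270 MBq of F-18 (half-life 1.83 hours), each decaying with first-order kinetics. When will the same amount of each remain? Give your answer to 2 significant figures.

Set 1570·(1/2)^(t/12.7) = 2270·(1/2)^(t/1.83).
Taking log₂: log₂(1570/2270) = t·(1/12.7 − 1/1.83).
log₂(0.69163) = -0.53193; 1/12.7 − 1/1.83 = -0.46771.
t = -0.53193 / -0.46771 ≈ 1.1373 hours.

1.1 hours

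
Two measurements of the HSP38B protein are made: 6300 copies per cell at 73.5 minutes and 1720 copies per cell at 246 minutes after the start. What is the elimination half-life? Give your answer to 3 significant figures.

Over Δt = 246 − 73.5 = 172.5 minutes, the level fell by a factor of 6300/1720 ≈ 3.6628.
n = log₂(3.6628) ≈ 1.8729 half-lives, so t½ = 172.5/1.8729 ≈ 92.101 minutes.

92.1 minutes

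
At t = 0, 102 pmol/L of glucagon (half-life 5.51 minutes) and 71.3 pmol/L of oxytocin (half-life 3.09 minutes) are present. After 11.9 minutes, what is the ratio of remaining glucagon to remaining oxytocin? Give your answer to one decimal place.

4.6

glucagon: 102 × (1/2)^(11.9/5.51) = 102 × (1/2)^2.1597 ≈ 22.828 pmol/L.
oxytocin: 71.3 × (1/2)^(11.9/3.09) = 71.3 × (1/2)^3.8511 ≈ 4.9406 pmol/L.
Ratio ≈ 22.828 / 4.9406 ≈ 4.6204.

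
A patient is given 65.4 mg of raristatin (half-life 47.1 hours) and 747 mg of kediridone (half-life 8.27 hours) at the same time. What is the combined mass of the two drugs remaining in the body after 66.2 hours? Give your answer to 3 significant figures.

raristatin: 65.4 × (1/2)^(66.2/47.1) = 65.4 × (1/2)^1.4055 ≈ 24.687 mg.
kediridone: 747 × (1/2)^(66.2/8.27) = 747 × (1/2)^8.0048 ≈ 2.9082 mg.
Total = 24.687 + 2.9082 ≈ 27.596 mg.

27.6 mg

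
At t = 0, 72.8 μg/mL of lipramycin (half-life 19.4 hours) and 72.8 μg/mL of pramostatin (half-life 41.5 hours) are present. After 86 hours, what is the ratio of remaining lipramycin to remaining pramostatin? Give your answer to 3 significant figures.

0.195

lipramycin: 72.8 × (1/2)^(86/19.4) = 72.8 × (1/2)^4.433 ≈ 3.3703 μg/mL.
pramostatin: 72.8 × (1/2)^(86/41.5) = 72.8 × (1/2)^2.0723 ≈ 17.311 μg/mL.
Ratio ≈ 3.3703 / 17.311 ≈ 0.1947.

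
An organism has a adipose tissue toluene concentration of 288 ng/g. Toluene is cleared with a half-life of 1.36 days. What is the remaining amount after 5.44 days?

Elapsed time is 4 half-lives (5.44/1.36).
Each half-life halves the amount: 288 × (1/2)^4 = 288/16 = 18 ng/g.

18 ng/g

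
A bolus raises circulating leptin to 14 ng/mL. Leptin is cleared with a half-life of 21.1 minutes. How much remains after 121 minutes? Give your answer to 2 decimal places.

Number of half-lives: n = 121/21.1 ≈ 5.7346.
Remaining = 14 × (1/2)^5.7346 = 14 × 0.018781 ≈ 0.26293 ng/mL.

0.26 ng/mL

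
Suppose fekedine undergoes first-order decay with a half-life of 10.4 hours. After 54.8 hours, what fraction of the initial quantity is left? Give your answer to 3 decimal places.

0.026

n = 54.8/10.4 ≈ 5.2692 half-lives.
Fraction remaining = (1/2)^5.2692 ≈ 0.02593.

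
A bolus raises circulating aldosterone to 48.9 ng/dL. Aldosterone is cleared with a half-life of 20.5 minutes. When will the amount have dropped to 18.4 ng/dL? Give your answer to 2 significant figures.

29 minutes

Fraction remaining = 18.4/48.9 ≈ 0.37628.
n = log₂(48.9/18.4) = ln(2.6576)/ln 2 ≈ 1.4101 half-lives.
t = n × t½ = 1.4101 × 20.5 ≈ 28.908 minutes.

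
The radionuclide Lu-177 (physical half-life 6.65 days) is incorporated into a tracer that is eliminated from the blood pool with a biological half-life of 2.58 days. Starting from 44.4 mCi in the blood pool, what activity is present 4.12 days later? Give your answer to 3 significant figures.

1/t_eff = 1/t_phys + 1/t_biol = 1/6.65 + 1/2.58 = 0.53797 per day.
t_eff = 6.65 × 2.58 / (6.65 + 2.58) ≈ 1.8588 days.
Remaining = 44.4 × (1/2)^(4.12/1.8588) = 44.4 × (1/2)^2.2164 ≈ 9.5536 mCi.

9.55 mCi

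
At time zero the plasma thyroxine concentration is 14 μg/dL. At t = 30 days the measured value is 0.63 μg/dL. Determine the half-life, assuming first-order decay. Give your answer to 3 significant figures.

A/A₀ = 0.63/14 ≈ 0.045.
n = log₂(22.222) ≈ 4.4739 half-lives elapsed in 30 days.
t½ = 30/4.4739 ≈ 6.7055 days.

6.71 days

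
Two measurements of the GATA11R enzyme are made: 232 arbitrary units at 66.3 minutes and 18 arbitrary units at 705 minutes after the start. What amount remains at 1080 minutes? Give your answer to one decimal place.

4.0 arbitrary units

Over Δt = 705 − 66.3 = 638.7 minutes, the level fell by a factor of 232/18 ≈ 12.889.
n = log₂(12.889) ≈ 3.6881 half-lives, so t½ = 638.7/3.6881 ≈ 173.18 minutes.
From t = 705 to t = 1080: 18 × (1/2)^((1080−705)/173.18) ≈ 4.0127 arbitrary units.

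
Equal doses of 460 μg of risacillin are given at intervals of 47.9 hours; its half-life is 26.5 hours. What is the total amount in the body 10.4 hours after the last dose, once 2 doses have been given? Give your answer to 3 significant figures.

451 μg

The 2 doses were given 58.3, 10.4 hours ago.
Total = 460·(1/2)^(58.3/26.5) + 460·(1/2)^(10.4/26.5)
      = 100.11 + 350.44 ≈ 450.56 μg.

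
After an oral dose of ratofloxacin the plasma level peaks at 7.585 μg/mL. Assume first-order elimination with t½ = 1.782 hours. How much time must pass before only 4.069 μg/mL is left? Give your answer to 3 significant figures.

1.60 hours

Fraction remaining = 4.069/7.585 ≈ 0.53645.
n = log₂(7.585/4.069) = ln(1.8641)/ln 2 ≈ 0.89847 half-lives.
t = n × t½ = 0.89847 × 1.782 ≈ 1.6011 hours.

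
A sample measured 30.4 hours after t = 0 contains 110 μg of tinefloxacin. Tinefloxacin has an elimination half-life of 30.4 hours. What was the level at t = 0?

220 μg

Number of half-lives elapsed: n = 30.4/30.4 ≈ 1.
A₀ = A × 2^n = 110 × 2^1 = 110 × 2 ≈ 220 μg.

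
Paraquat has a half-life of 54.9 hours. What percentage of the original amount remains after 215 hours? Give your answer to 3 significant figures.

6.62%

n = 215/54.9 ≈ 3.9162 half-lives.
Fraction remaining = (1/2)^3.9162 ≈ 0.066237, i.e. 6.6237%.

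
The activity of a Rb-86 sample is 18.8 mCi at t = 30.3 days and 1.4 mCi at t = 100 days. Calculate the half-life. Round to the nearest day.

19 days

Over Δt = 100 − 30.3 = 69.7 days, the level fell by a factor of 18.8/1.4 ≈ 13.429.
n = log₂(13.429) ≈ 3.7472 half-lives, so t½ = 69.7/3.7472 ≈ 18.6 days.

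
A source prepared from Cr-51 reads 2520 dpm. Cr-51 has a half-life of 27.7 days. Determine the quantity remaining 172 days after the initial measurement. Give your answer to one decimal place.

34.1 dpm

Number of half-lives: n = 172/27.7 ≈ 6.2094.
Remaining = 2520 × (1/2)^6.2094 = 2520 × 0.013514 ≈ 34.056 dpm.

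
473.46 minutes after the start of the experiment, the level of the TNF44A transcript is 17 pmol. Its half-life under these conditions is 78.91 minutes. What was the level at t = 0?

Number of half-lives elapsed: n = 473.46/78.91 ≈ 6.
A₀ = A × 2^n = 17 × 2^6 = 17 × 64 ≈ 1088 pmol.

1088 pmol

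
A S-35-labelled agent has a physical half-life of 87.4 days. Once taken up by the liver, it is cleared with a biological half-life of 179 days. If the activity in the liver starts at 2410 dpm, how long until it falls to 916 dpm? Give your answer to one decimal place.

82.0 days

1/t_eff = 1/t_phys + 1/t_biol = 1/87.4 + 1/179 = 0.017028 per day.
t_eff = 87.4 × 179 / (87.4 + 179) ≈ 58.726 days.
n = log₂(2410/916) ≈ 1.3956; t = 1.3956 × 58.726 ≈ 81.959 days.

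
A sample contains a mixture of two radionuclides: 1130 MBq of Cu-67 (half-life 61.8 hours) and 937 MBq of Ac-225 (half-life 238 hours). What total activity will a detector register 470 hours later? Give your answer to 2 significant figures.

240 MBq

Cu-67: 1130 × (1/2)^(470/61.8) = 1130 × (1/2)^7.6052 ≈ 5.8035 MBq.
Ac-225: 937 × (1/2)^(470/238) = 937 × (1/2)^1.9748 ≈ 238.38 MBq.
Total = 5.8035 + 238.38 ≈ 244.18 MBq.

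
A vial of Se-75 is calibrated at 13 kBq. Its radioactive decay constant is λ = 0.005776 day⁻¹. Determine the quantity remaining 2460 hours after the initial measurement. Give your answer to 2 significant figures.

t½ = ln 2 / λ = 0.69315 / 0.005776 ≈ 120 days.
Convert the elapsed time: 2460 hours = 102.5 days.
Number of half-lives: n = 102.5/120 ≈ 0.85413.
Remaining = 13 × (1/2)^0.85413 = 13 × 0.5532 ≈ 7.1916 kBq.

7.2 kBq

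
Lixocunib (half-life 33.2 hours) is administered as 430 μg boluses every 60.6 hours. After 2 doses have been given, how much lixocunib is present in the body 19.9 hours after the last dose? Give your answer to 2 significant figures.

The 2 doses were given 80.5, 19.9 hours ago.
Total = 430·(1/2)^(80.5/33.2) + 430·(1/2)^(19.9/33.2)
      = 80.087 + 283.81 ≈ 363.9 μg.

360 μg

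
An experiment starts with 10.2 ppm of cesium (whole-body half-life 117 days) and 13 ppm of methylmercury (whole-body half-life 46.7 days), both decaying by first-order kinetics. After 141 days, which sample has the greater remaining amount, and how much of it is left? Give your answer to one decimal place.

cesium, 4.4 ppm

cesium: 10.2 × (1/2)^1.2051 ≈ 4.4241 ppm.
methylmercury: 13 × (1/2)^3.0193 ≈ 1.6034 ppm.
Cesium has more remaining, at ≈ 4.4241 ppm.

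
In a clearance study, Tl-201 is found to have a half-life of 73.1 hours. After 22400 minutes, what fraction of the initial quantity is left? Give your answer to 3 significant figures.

22400 minutes = 373.333 hours.
n = 373.333/73.1 ≈ 5.1072 half-lives.
Fraction remaining = (1/2)^5.1072 ≈ 0.029013.

0.0290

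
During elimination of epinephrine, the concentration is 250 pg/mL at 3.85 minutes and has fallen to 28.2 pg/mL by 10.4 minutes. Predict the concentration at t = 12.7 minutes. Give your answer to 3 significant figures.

13.1 pg/mL

Over Δt = 10.4 − 3.85 = 6.55 minutes, the level fell by a factor of 250/28.2 ≈ 8.8652.
n = log₂(8.8652) ≈ 3.1482 half-lives, so t½ = 6.55/3.1482 ≈ 2.0806 minutes.
From t = 10.4 to t = 12.7: 28.2 × (1/2)^((12.7−10.4)/2.0806) ≈ 13.106 pg/mL.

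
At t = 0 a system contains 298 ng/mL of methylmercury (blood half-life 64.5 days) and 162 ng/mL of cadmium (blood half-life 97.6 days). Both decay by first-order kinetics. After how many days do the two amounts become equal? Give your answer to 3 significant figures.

167 days

Set 298·(1/2)^(t/64.5) = 162·(1/2)^(t/97.6).
Taking log₂: log₂(298/162) = t·(1/64.5 − 1/97.6).
log₂(1.8395) = 0.87932; 1/64.5 − 1/97.6 = 0.005258.
t = 0.87932 / 0.005258 ≈ 167.24 days.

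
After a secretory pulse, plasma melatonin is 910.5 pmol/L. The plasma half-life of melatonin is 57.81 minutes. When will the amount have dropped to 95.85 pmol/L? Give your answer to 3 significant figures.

188 minutes

Fraction remaining = 95.85/910.5 ≈ 0.10527.
n = log₂(910.5/95.85) = ln(9.4992)/ln 2 ≈ 3.2478 half-lives.
t = n × t½ = 3.2478 × 57.81 ≈ 187.76 minutes.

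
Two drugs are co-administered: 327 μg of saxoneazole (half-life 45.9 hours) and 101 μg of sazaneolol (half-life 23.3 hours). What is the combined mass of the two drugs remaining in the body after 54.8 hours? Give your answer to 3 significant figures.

saxoneazole: 327 × (1/2)^(54.8/45.9) = 327 × (1/2)^1.1939 ≈ 142.94 μg.
sazaneolol: 101 × (1/2)^(54.8/23.3) = 101 × (1/2)^2.3519 ≈ 19.784 μg.
Total = 142.94 + 19.784 ≈ 162.72 μg.

163 μg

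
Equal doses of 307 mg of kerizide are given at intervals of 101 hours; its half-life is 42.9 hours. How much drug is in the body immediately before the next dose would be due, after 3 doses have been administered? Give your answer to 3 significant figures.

The 3 doses were given 303, 202, 101 hours ago.
Total = 307·(1/2)^(303/42.9) + 307·(1/2)^(202/42.9) + 307·(1/2)^(101/42.9)
      = 2.2961 + 11.741 + 60.037 ≈ 74.074 mg.

74.1 mg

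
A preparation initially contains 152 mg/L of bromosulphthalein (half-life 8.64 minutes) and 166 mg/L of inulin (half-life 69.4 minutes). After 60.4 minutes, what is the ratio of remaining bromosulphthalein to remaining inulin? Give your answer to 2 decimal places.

bromosulphthalein: 152 × (1/2)^(60.4/8.64) = 152 × (1/2)^6.9907 ≈ 1.1951 mg/L.
inulin: 166 × (1/2)^(60.4/69.4) = 166 × (1/2)^0.87032 ≈ 90.806 mg/L.
Ratio ≈ 1.1951 / 90.806 ≈ 0.013161.

0.01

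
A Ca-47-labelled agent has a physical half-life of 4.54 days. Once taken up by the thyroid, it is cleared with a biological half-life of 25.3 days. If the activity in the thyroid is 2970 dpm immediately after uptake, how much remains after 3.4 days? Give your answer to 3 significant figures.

1/t_eff = 1/t_phys + 1/t_biol = 1/4.54 + 1/25.3 = 0.25979 per day.
t_eff = 4.54 × 25.3 / (4.54 + 25.3) ≈ 3.8493 days.
Remaining = 2970 × (1/2)^(3.4/3.8493) = 2970 × (1/2)^0.88329 ≈ 1610.1 dpm.

1610 dpm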